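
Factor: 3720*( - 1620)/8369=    - 2^5 * 3^5  *  5^2 * 31^1*8369^( - 1)=- 6026400/8369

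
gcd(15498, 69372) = 738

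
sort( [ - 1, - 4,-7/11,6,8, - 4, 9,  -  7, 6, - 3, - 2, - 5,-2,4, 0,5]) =[ - 7, - 5,  -  4,  -  4 ,  -  3,  -  2,-2, - 1,-7/11,0, 4,5 , 6,6,8, 9] 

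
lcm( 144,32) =288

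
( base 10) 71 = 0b1000111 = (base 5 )241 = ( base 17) 43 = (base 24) 2N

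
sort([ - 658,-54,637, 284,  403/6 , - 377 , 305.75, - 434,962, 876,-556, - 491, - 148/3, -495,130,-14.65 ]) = [ - 658, - 556, - 495 , - 491, - 434,  -  377,-54,  -  148/3, - 14.65,  403/6, 130,284, 305.75,637,876,962]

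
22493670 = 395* 56946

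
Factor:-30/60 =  - 1/2 =-2^( - 1)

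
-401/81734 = - 401/81734 = - 0.00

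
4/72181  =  4/72181 = 0.00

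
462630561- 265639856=196990705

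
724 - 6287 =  - 5563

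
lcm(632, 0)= 0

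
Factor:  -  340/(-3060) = 1/9 = 3^(- 2)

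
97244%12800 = 7644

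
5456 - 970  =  4486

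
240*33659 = 8078160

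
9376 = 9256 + 120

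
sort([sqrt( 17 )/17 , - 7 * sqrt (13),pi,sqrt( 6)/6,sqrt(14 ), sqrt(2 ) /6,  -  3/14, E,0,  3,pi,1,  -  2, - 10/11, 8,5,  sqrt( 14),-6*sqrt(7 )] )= [ - 7 * sqrt (13),  -  6 * sqrt(7 ), - 2, - 10/11, - 3/14,0, sqrt ( 2 )/6,sqrt( 17) /17,sqrt( 6)/6 , 1,  E,3, pi,pi,  sqrt(14 ),sqrt (14),5,8] 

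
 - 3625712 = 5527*( - 656)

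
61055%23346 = 14363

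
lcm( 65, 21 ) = 1365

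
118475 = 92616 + 25859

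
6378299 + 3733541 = 10111840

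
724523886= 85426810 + 639097076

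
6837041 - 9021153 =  - 2184112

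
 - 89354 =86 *(- 1039 ) 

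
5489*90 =494010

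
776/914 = 388/457 = 0.85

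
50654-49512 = 1142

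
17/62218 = 17/62218 =0.00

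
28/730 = 14/365 = 0.04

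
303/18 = 101/6 =16.83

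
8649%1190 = 319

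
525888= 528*996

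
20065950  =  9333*2150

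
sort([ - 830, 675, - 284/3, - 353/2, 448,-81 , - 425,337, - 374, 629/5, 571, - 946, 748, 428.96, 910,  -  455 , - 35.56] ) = [ - 946, - 830, - 455, - 425, - 374, - 353/2, - 284/3, - 81, - 35.56,629/5, 337,428.96, 448,571,675, 748,910 ] 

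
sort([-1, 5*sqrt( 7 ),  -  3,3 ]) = [ - 3,-1,3,  5*sqrt(7 ) ]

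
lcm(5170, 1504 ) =82720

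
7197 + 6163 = 13360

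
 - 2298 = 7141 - 9439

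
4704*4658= 21911232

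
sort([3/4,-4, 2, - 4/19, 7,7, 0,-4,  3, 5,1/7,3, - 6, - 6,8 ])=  [ - 6, - 6, - 4, - 4, - 4/19,  0,1/7, 3/4,2,3,3,5, 7, 7  ,  8] 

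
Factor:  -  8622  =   - 2^1*3^2*479^1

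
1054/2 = 527 = 527.00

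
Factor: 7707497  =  7^1*1101071^1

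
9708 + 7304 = 17012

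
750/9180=25/306 = 0.08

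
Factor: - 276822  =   - 2^1*3^2* 7^1*13^3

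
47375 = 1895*25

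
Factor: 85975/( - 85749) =- 3^(-1)*5^2*19^1 *101^ ( - 1) * 181^1* 283^( - 1 ) 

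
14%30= 14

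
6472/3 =6472/3=2157.33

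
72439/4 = 72439/4 = 18109.75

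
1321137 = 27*48931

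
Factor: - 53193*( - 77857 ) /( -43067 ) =-3^1 * 7^1*13^1*17^1 * 53^1*113^1*149^1*43067^( - 1) = - 4141447401/43067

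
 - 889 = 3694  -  4583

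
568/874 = 284/437 = 0.65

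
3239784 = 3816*849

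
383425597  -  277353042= 106072555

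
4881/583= 4881/583 = 8.37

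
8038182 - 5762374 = 2275808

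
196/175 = 28/25 = 1.12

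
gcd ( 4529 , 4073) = 1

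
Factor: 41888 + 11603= 53491=149^1*359^1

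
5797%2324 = 1149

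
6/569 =6/569= 0.01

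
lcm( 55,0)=0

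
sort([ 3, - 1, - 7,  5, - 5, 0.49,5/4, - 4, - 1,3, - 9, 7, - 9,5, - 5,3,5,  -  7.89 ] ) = [ - 9, - 9, - 7.89, - 7, - 5, - 5, - 4,  -  1, - 1,0.49,5/4,3,3,3,5, 5,5,7]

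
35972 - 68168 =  - 32196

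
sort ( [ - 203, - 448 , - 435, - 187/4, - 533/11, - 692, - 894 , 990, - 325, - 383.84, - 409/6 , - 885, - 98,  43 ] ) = [ - 894, -885, - 692, - 448, - 435, - 383.84, - 325,-203, - 98, - 409/6, - 533/11, - 187/4,43, 990] 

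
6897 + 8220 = 15117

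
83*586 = 48638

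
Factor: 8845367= 2477^1 * 3571^1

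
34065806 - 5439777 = 28626029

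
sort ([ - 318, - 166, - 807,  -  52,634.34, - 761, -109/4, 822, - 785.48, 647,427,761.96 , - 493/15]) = [-807, - 785.48,-761, - 318, - 166, - 52, - 493/15, - 109/4, 427,634.34,647, 761.96,822]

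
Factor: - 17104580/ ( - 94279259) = 2^2*5^1  *  131^( - 1)*719689^( - 1)*855229^1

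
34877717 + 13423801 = 48301518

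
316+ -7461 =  -7145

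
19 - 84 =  - 65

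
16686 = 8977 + 7709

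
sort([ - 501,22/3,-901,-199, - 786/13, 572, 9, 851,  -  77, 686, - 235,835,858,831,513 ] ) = [ - 901  , - 501, - 235 , - 199, - 77 , - 786/13,22/3, 9, 513 , 572, 686, 831,  835, 851,858] 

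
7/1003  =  7/1003 =0.01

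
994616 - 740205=254411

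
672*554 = 372288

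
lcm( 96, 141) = 4512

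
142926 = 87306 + 55620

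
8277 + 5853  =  14130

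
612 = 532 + 80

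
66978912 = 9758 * 6864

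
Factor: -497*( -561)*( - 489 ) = -136341513  =  - 3^2*7^1 * 11^1*17^1*71^1*163^1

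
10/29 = 10/29 = 0.34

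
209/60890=209/60890  =  0.00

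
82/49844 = 41/24922 = 0.00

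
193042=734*263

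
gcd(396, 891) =99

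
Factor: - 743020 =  - 2^2 * 5^1*97^1* 383^1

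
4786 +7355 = 12141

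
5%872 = 5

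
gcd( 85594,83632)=2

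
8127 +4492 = 12619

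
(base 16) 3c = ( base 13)48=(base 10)60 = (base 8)74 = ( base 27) 26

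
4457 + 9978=14435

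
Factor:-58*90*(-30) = 2^3*3^3*5^2*29^1=156600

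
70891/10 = 70891/10 = 7089.10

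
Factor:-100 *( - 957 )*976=2^6*3^1*5^2*11^1*29^1*61^1  =  93403200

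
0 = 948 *0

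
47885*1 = 47885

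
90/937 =90/937 = 0.10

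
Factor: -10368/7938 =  - 2^6*7^(- 2 ) = -64/49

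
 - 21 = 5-26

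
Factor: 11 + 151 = 162 = 2^1*3^4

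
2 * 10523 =21046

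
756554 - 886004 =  - 129450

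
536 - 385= 151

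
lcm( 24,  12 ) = 24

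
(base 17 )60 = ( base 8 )146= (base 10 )102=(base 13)7B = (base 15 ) 6C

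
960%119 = 8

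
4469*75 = 335175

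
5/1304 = 5/1304 = 0.00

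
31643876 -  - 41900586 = 73544462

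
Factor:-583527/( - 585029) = 3^1*7^1*19^( - 1) *37^1*41^( - 1)  =  777/779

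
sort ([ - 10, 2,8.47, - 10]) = [ - 10, - 10,2,  8.47] 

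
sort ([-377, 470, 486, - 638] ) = [ - 638,  -  377 , 470,486 ] 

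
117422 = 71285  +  46137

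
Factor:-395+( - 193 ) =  - 588  =  -  2^2*3^1 * 7^2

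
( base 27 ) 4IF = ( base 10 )3417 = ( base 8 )6531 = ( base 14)1361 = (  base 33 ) 34I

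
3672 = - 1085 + 4757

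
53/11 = 53/11 = 4.82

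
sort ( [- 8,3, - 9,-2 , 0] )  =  [ - 9,-8, -2, 0,3] 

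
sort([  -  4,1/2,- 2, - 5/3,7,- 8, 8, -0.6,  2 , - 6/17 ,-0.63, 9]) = [-8,-4 ,-2,  -  5/3, -0.63 , - 0.6,-6/17, 1/2,2, 7,  8 , 9 ] 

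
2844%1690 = 1154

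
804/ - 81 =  - 268/27  =  - 9.93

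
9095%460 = 355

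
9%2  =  1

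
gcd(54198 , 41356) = 2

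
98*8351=818398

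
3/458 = 3/458 = 0.01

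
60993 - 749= 60244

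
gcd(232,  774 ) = 2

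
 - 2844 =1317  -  4161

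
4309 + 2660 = 6969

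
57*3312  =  188784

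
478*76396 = 36517288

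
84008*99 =8316792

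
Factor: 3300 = 2^2*3^1 * 5^2 * 11^1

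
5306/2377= 5306/2377 = 2.23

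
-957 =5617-6574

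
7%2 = 1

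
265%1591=265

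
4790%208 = 6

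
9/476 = 9/476 =0.02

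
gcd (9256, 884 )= 52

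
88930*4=355720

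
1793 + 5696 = 7489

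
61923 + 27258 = 89181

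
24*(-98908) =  - 2373792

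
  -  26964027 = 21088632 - 48052659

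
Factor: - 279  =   - 3^2*31^1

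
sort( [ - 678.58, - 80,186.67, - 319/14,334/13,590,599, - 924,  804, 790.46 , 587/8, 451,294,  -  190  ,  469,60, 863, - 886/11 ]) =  [ -924, - 678.58,-190, - 886/11, - 80,-319/14, 334/13,60 , 587/8,186.67, 294, 451,469,590,599,790.46,804, 863 ] 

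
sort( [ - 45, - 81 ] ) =[ - 81, - 45 ] 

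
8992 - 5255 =3737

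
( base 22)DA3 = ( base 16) 1973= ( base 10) 6515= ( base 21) eg5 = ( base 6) 50055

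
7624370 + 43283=7667653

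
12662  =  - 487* (  -  26)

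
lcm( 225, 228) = 17100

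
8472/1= 8472= 8472.00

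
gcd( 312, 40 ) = 8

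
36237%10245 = 5502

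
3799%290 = 29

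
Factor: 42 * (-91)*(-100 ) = 382200 =2^3*3^1*5^2*7^2*13^1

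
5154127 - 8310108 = -3155981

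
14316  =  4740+9576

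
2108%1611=497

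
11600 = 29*400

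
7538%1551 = 1334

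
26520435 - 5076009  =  21444426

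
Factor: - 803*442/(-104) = 2^ ( - 2)*11^1*17^1 * 73^1 = 13651/4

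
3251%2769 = 482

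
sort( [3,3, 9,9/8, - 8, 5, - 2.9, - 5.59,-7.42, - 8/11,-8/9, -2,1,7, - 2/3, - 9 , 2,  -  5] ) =[ - 9, - 8, -7.42, - 5.59, - 5, - 2.9, - 2,  -  8/9,-8/11, - 2/3,1, 9/8 , 2,3,3,5,7,9 ] 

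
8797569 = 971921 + 7825648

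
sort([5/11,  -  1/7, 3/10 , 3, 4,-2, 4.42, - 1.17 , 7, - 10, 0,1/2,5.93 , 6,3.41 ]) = [-10,-2, - 1.17, - 1/7,  0, 3/10 , 5/11,1/2, 3, 3.41, 4, 4.42, 5.93, 6,7]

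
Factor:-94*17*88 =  -2^4*11^1*17^1*47^1 = - 140624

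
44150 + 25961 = 70111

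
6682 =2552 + 4130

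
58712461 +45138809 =103851270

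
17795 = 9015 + 8780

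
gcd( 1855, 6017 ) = 1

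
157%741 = 157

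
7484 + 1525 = 9009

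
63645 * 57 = 3627765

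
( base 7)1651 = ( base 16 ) 2A1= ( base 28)O1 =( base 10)673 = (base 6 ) 3041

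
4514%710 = 254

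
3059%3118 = 3059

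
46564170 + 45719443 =92283613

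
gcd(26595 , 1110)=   15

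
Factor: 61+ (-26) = 5^1*7^1 = 35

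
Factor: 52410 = 2^1 *3^1 * 5^1*1747^1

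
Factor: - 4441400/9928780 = -222070/496439 = - 2^1*5^1 * 53^1*419^1 * 496439^( - 1)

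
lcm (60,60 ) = 60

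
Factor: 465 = 3^1*5^1*31^1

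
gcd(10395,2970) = 1485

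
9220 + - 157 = 9063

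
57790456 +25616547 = 83407003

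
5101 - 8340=-3239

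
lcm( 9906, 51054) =663702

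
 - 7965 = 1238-9203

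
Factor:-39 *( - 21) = 819 = 3^2 * 7^1*13^1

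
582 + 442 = 1024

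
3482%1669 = 144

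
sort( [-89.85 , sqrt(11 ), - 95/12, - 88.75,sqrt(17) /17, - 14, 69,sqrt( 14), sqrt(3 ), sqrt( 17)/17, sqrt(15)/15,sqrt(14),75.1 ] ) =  [-89.85, - 88.75, - 14, -95/12,sqrt(17 ) /17, sqrt(17)/17, sqrt( 15)/15,sqrt(3 ),sqrt(11),sqrt(14 ),sqrt(14 ) , 69, 75.1]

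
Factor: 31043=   37^1 * 839^1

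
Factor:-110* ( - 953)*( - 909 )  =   - 2^1*3^2*5^1*11^1*101^1*953^1 = - 95290470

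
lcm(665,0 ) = 0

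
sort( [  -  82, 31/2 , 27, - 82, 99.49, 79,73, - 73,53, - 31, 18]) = [ - 82,- 82, - 73, - 31, 31/2,18, 27, 53,73,79 , 99.49]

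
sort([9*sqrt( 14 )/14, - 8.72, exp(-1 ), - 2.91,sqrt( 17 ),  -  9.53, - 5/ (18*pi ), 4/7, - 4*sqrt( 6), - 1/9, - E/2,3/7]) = [- 4*sqrt( 6 ), - 9.53, - 8.72, - 2.91, - E/2, - 1/9, - 5/( 18*pi), exp( - 1 ), 3/7,4/7,  9 * sqrt(14 )/14, sqrt(17)]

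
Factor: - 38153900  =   - 2^2 * 5^2 * 19^1*43^1*467^1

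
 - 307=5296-5603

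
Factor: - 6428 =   -  2^2*1607^1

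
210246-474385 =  - 264139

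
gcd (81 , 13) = 1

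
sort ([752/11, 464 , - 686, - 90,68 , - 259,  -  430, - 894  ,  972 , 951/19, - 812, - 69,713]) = [-894,-812, - 686,-430, - 259,-90,-69,951/19,  68,752/11,464,713, 972] 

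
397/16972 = 397/16972 = 0.02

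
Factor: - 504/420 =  -6/5 = - 2^1*3^1*5^( - 1 )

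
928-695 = 233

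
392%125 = 17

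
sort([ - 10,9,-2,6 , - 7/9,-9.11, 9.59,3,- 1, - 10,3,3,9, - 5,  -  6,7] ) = [-10, - 10,-9.11,-6, - 5,  -  2, - 1,  -  7/9, 3, 3,  3,6,7,9,  9, 9.59] 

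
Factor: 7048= 2^3*881^1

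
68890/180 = 6889/18   =  382.72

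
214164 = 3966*54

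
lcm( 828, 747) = 68724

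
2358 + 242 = 2600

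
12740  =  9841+2899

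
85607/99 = 864 + 71/99 =864.72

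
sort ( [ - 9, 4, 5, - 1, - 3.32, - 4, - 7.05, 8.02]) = [ - 9, -7.05, - 4, - 3.32, - 1,4 , 5,  8.02]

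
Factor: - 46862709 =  - 3^1 *199^1 *78497^1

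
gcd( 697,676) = 1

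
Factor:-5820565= -5^1 *41^1 * 28393^1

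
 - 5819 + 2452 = - 3367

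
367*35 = 12845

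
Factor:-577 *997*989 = -568941041 = -23^1* 43^1*577^1 * 997^1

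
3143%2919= 224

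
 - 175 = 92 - 267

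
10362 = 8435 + 1927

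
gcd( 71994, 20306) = 1846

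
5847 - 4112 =1735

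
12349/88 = 140 + 29/88  =  140.33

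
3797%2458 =1339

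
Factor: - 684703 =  - 19^1*36037^1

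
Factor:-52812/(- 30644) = 3^4*47^(-1 ) = 81/47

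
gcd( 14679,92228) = 1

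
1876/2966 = 938/1483 = 0.63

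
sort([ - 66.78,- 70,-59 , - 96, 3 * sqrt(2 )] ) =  [ - 96, - 70, - 66.78, - 59,3  *  sqrt( 2 )]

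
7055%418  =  367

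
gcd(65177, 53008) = 1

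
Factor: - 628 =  - 2^2*157^1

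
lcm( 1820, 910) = 1820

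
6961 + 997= 7958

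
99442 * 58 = 5767636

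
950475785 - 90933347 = 859542438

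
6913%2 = 1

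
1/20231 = 1/20231 = 0.00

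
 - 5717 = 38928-44645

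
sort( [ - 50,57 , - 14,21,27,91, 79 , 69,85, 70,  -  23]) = [ - 50,- 23, - 14,21,27,57,69, 70,79,  85,91] 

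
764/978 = 382/489 = 0.78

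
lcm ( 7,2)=14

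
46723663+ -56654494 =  - 9930831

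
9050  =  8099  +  951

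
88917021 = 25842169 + 63074852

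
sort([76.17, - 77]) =[ - 77, 76.17]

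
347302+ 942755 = 1290057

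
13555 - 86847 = - 73292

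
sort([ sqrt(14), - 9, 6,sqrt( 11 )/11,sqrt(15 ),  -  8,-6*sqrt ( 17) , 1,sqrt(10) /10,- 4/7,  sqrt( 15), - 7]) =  [-6*sqrt(17), - 9, - 8, - 7, - 4/7,  sqrt(11) /11,sqrt(10 )/10,  1,  sqrt(14 ), sqrt( 15), sqrt( 15 ) , 6 ] 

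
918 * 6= 5508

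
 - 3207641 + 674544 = - 2533097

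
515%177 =161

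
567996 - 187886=380110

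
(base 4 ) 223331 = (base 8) 5375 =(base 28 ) 3GD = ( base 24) 4L5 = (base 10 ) 2813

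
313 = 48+265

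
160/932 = 40/233 = 0.17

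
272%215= 57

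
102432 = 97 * 1056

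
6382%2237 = 1908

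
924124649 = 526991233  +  397133416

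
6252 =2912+3340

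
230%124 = 106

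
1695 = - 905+2600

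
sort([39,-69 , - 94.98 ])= [ - 94.98, - 69,39 ]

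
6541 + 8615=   15156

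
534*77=41118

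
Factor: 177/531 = 1/3= 3^(- 1)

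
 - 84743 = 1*(-84743)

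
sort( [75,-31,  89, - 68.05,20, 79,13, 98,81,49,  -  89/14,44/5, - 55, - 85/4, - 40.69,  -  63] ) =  [- 68.05, - 63, - 55, - 40.69, - 31, - 85/4, - 89/14,44/5,13,20,49,75,79,81,89,98 ]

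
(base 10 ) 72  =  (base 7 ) 132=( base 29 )2e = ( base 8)110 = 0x48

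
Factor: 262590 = 2^1*3^1*5^1*8753^1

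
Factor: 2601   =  3^2*17^2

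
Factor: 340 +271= 611 = 13^1*47^1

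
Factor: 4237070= 2^1*5^1 * 423707^1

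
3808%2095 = 1713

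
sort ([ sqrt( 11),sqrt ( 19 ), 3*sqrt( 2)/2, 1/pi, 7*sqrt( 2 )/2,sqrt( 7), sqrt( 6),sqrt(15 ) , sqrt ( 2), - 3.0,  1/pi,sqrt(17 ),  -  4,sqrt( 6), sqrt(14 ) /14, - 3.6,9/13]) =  [ - 4,-3.6,  -  3.0, sqrt( 14)/14,1/pi , 1/pi, 9/13,sqrt(2 ), 3 * sqrt(2)/2, sqrt (6 ),  sqrt(6),sqrt (7), sqrt (11 ), sqrt( 15), sqrt(17), sqrt (19 ),  7*sqrt( 2) /2 ] 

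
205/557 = 205/557 = 0.37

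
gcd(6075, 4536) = 81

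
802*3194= 2561588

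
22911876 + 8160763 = 31072639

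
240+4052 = 4292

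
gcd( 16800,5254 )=2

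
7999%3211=1577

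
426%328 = 98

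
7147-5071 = 2076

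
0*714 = 0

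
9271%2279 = 155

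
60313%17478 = 7879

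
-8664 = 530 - 9194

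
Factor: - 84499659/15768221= - 3^3 * 7^(  -  1)*101^( - 1) * 22303^ (-1 ) * 3129617^1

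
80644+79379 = 160023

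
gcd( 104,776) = 8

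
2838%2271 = 567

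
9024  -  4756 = 4268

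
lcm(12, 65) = 780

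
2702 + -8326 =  - 5624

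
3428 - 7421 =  -3993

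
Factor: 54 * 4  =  216 = 2^3*3^3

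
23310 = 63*370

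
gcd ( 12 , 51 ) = 3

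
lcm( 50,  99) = 4950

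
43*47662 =2049466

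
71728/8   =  8966 = 8966.00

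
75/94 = 75/94 = 0.80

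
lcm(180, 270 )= 540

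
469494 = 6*78249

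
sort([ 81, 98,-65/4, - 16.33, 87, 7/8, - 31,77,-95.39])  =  [ - 95.39, - 31, -16.33, - 65/4, 7/8, 77,81, 87 , 98 ]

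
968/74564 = 242/18641= 0.01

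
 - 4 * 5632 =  - 22528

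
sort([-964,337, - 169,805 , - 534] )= [ - 964, - 534, - 169,337, 805]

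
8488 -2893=5595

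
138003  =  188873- 50870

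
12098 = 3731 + 8367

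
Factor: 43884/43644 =3^1*23^1*53^1*3637^( - 1) = 3657/3637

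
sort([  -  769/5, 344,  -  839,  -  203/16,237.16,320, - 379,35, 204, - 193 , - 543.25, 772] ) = [ - 839, - 543.25,  -  379,  -  193, - 769/5, - 203/16, 35, 204 , 237.16, 320, 344,  772]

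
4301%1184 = 749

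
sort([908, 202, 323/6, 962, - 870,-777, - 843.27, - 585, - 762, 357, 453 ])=[-870, - 843.27, - 777, - 762, - 585,  323/6 , 202, 357, 453 , 908, 962]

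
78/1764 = 13/294 =0.04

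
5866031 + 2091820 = 7957851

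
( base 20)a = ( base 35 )a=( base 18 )A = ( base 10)10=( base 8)12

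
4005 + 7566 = 11571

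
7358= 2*3679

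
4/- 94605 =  - 4/94605= -0.00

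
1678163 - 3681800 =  - 2003637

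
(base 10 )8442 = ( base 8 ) 20372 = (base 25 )dch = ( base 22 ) H9G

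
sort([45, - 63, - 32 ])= [ - 63, - 32, 45]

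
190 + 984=1174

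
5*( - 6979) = -34895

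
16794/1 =16794 =16794.00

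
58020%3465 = 2580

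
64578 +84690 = 149268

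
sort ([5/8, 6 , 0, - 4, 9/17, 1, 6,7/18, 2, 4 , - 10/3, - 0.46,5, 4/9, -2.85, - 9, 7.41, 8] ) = [- 9,- 4, - 10/3, - 2.85,  -  0.46, 0,7/18, 4/9, 9/17 , 5/8, 1, 2, 4, 5,  6, 6,7.41, 8 ]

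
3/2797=3/2797=0.00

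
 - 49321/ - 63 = 49321/63 = 782.87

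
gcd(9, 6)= 3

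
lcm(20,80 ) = 80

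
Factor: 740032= 2^6*31^1*373^1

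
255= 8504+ - 8249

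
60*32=1920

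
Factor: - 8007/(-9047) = 3^1 * 17^1*83^ (-1)*109^( - 1) * 157^1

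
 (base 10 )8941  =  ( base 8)21355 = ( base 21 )K5G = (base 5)241231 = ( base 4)2023231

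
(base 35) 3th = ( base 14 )1a03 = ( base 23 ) 8kf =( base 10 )4707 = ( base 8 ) 11143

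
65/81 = 65/81 = 0.80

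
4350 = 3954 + 396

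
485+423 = 908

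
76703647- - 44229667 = 120933314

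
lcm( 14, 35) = 70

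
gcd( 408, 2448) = 408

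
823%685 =138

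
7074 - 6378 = 696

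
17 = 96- 79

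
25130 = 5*5026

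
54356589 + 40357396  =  94713985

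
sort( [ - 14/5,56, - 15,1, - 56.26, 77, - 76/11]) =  [ - 56.26, -15,  -  76/11, - 14/5 , 1,56,77]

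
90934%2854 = 2460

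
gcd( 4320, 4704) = 96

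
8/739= 8/739 =0.01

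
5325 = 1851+3474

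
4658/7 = 665 + 3/7 = 665.43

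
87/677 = 87/677 = 0.13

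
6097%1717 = 946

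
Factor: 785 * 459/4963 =3^3*5^1 *7^(-1)*17^1 *157^1*709^( - 1) =360315/4963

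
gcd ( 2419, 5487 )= 59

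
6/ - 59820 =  - 1/9970 = - 0.00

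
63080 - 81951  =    -  18871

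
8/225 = 8/225 = 0.04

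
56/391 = 56/391  =  0.14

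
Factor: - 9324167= - 29^2*11087^1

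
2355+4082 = 6437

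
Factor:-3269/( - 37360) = 7/80 = 2^(  -  4)*5^( - 1)*7^1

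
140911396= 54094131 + 86817265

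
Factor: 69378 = 2^1*3^1*31^1 * 373^1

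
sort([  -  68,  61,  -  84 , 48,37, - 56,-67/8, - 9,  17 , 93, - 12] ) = [ - 84, - 68, - 56,  -  12,  -  9, -67/8, 17,  37, 48,61,93]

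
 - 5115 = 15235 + -20350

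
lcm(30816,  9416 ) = 338976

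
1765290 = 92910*19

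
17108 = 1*17108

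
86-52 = 34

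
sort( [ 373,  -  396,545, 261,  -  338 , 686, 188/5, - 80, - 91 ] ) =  [- 396, - 338, - 91 , - 80,188/5,261,373,545, 686]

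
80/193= 80/193 = 0.41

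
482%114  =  26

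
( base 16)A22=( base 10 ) 2594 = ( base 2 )101000100010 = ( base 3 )10120002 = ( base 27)3f2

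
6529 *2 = 13058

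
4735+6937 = 11672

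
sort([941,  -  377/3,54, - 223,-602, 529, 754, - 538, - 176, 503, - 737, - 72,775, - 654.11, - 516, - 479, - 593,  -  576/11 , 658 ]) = [-737, - 654.11, - 602, - 593, - 538, - 516, - 479, - 223, - 176, - 377/3, - 72,-576/11, 54, 503, 529 , 658,754, 775, 941 ] 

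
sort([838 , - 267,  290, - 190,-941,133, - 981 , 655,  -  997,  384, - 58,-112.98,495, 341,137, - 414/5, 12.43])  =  [ - 997, - 981, - 941,-267 , - 190, - 112.98 ,-414/5, - 58,12.43,133 , 137 , 290 , 341 , 384, 495, 655 , 838] 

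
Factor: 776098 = 2^1*29^1*13381^1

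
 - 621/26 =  -24 + 3/26 =- 23.88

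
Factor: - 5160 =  - 2^3*3^1*5^1*43^1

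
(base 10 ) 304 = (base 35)8O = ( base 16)130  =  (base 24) cg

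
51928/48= 6491/6 = 1081.83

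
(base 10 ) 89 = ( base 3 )10022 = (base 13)6b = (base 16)59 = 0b1011001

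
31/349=31/349  =  0.09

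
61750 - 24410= 37340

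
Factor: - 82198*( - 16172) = 1329306056 = 2^3*13^1 * 73^1*311^1*563^1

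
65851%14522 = 7763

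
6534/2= 3267= 3267.00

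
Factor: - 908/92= -23^(-1 )*227^1  =  -  227/23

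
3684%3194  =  490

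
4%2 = 0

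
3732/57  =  1244/19 = 65.47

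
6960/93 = 2320/31 = 74.84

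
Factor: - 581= - 7^1*83^1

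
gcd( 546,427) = 7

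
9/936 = 1/104 = 0.01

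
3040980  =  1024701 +2016279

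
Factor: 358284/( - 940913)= - 2^2*3^1*73^1*409^1*940913^( - 1) 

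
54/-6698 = -1 + 3322/3349 = - 0.01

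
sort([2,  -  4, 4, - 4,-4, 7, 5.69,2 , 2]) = [ - 4 , - 4,  -  4,2,2,2,4,  5.69,7 ]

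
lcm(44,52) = 572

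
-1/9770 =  - 1/9770 = - 0.00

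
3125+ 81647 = 84772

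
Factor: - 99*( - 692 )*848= 58094784 =2^6*3^2*11^1*53^1*173^1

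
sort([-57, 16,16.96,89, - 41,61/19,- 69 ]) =[-69, - 57, - 41,61/19,  16,16.96,  89 ]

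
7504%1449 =259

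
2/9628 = 1/4814 = 0.00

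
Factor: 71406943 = 71406943^1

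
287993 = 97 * 2969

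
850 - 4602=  - 3752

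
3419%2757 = 662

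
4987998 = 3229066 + 1758932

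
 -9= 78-87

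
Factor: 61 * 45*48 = 131760 = 2^4 * 3^3 * 5^1*61^1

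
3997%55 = 37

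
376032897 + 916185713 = 1292218610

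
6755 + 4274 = 11029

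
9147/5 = 9147/5 = 1829.40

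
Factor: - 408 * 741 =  - 2^3*3^2*13^1*17^1*19^1 = -302328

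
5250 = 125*42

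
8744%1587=809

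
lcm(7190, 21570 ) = 21570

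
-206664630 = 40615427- 247280057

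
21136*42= 887712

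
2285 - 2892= - 607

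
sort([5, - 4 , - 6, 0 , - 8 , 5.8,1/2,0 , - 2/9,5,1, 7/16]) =[ - 8, -6, - 4,-2/9, 0, 0 , 7/16,1/2 , 1, 5, 5 , 5.8 ]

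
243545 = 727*335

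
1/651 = 1/651 = 0.00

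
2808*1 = 2808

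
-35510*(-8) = 284080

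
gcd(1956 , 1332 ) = 12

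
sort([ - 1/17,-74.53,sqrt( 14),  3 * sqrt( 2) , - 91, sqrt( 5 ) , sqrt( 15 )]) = [ - 91, - 74.53, - 1/17, sqrt( 5 ),  sqrt( 14), sqrt( 15),3*sqrt(2) ]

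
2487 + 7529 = 10016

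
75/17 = 4 + 7/17 =4.41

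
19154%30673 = 19154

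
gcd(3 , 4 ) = 1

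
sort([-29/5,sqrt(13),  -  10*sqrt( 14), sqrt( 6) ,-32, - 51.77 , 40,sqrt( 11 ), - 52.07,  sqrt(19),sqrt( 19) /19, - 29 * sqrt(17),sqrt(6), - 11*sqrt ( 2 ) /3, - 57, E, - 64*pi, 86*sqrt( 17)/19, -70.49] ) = [ - 64*pi, - 29*sqrt ( 17), - 70.49, - 57, - 52.07, - 51.77, - 10*sqrt(14), - 32, - 29/5, - 11*sqrt( 2)/3, sqrt ( 19)/19,sqrt( 6),sqrt( 6 ),  E, sqrt(11 ),sqrt(13),sqrt( 19 ), 86*sqrt( 17 ) /19,40]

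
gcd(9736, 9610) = 2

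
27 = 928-901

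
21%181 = 21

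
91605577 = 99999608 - 8394031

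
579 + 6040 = 6619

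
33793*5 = 168965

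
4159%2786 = 1373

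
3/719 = 3/719 = 0.00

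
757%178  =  45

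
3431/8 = 3431/8 = 428.88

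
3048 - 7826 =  - 4778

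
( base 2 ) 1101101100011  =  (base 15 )2126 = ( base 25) b5b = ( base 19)1080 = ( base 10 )7011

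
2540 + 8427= 10967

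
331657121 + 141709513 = 473366634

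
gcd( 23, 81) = 1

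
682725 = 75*9103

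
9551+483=10034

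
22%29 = 22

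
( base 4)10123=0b100011011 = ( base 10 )283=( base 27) ad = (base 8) 433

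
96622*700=67635400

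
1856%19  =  13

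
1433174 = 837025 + 596149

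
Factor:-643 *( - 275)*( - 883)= - 156136475 = - 5^2*11^1*643^1*883^1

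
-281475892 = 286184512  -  567660404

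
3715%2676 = 1039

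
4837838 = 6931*698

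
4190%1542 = 1106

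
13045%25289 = 13045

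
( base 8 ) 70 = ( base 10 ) 56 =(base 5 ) 211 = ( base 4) 320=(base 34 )1m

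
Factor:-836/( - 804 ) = 209/201 = 3^( - 1)*11^1* 19^1*67^( - 1)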